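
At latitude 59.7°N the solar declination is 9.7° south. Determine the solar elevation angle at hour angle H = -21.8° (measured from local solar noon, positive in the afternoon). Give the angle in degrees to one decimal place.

cos θ_z = sin φ sin δ + cos φ cos δ cos H = (0.8634)(-0.1685) + (0.5045)(0.9857)(0.9285) = 0.3162.
θ_z = arccos(0.3162) = 71.57°, so the elevation is 90° − 71.57° = 18.43°.

18.4°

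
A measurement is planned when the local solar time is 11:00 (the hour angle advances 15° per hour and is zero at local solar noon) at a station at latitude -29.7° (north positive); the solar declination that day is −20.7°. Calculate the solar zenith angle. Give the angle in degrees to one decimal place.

Hour angle H = 15° × (11 − 12) = -15.00°.
cos θ_z = sin φ sin δ + cos φ cos δ cos H = (-0.4955)(-0.3535) + (0.8686)(0.9354)(0.9659) = 0.9599.
θ_z = arccos(0.9599) = 16.28°.

16.3°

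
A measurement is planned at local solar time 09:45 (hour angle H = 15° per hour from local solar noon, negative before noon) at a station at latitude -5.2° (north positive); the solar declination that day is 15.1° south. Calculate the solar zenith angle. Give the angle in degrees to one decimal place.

34.6°

Hour angle H = 15° × (9.75 − 12) = -33.75°.
cos θ_z = sin(-5.2°) sin(-15.1°) + cos(-5.2°) cos(-15.1°) cos(-33.75°) = 0.0236 + 0.7995 = 0.8231.
θ_z = arccos(0.8231) = 34.60°.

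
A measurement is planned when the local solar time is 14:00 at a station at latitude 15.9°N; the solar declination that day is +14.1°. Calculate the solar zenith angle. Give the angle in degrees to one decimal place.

Hour angle H = 15° × (14 − 12) = 30.00°.
cos θ_z = sin φ sin δ + cos φ cos δ cos H = (0.2740)(0.2436) + (0.9617)(0.9699)(0.8660) = 0.8745.
θ_z = arccos(0.8745) = 29.01°.

29.0°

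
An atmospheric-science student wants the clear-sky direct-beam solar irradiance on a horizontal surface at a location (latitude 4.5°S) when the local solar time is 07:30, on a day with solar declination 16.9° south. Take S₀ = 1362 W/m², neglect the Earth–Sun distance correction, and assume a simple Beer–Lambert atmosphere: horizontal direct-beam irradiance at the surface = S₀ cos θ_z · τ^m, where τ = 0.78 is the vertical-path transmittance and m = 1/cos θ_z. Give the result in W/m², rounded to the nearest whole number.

Hour angle H = 15° × (7.5 − 12) = -67.50°.
cos θ_z = sin φ sin δ + cos φ cos δ cos H = (-0.0785)(-0.2907) + (0.9969)(0.9568)(0.3827) = 0.3879.
Air mass m = 1/cos θ_z = 1/0.3879 = 2.578; τ^m = 0.78^2.578 = 0.5270.
Surface direct beam = 1362 × 0.3879 × 0.5270 = 278.42 W/m².

278 W/m²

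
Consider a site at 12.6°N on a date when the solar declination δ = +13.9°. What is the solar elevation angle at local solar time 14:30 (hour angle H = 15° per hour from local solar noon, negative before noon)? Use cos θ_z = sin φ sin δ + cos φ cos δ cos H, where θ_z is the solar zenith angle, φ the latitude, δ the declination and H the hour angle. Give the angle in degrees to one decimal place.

Hour angle H = 15° × (14.5 − 12) = 37.50°.
cos θ_z = sin φ sin δ + cos φ cos δ cos H = (0.2181)(0.2402) + (0.9759)(0.9707)(0.7934) = 0.8040.
θ_z = arccos(0.8040) = 36.49°, so the elevation is 90° − 36.49° = 53.51°.

53.5°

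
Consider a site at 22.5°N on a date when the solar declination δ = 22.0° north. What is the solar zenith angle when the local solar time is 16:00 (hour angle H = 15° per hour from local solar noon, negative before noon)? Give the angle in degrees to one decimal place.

55.1°

Hour angle H = 15° × (16 − 12) = 60.00°.
With φ = 22.5°, δ = 22.0°, H = 60.00°: sin φ sin δ = 0.1434, cos φ cos δ cos H = 0.4283, so cos θ_z = 0.5717.
θ_z = arccos(0.5717) = 55.13°.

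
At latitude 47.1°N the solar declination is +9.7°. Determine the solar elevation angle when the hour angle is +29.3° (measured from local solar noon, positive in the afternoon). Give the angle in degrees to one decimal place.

cos θ_z = sin φ sin δ + cos φ cos δ cos H = (0.7325)(0.1685) + (0.6807)(0.9857)(0.8721) = 0.7086.
θ_z = arccos(0.7086) = 44.88°, so the elevation is 90° − 44.88° = 45.12°.

45.1°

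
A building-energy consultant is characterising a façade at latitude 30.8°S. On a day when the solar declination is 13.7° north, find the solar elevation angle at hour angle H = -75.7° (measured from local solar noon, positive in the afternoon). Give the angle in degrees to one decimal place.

With φ = -30.8°, δ = 13.7°, H = -75.70°: sin φ sin δ = -0.1213, cos φ cos δ cos H = 0.2061, so cos θ_z = 0.0848.
θ_z = arccos(0.0848) = 85.14°, so the elevation is 90° − 85.14° = 4.86°.

4.9°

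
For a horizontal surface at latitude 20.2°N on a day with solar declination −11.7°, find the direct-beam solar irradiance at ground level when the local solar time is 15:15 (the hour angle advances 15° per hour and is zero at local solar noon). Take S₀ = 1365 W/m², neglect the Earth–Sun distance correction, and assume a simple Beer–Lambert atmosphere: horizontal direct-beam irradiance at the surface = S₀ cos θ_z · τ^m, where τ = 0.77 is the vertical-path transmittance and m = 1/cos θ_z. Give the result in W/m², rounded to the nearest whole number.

Hour angle H = 15° × (15.25 − 12) = 48.75°.
cos θ_z = sin(20.2°) sin(-11.7°) + cos(20.2°) cos(-11.7°) cos(48.75°) = -0.0700 + 0.6059 = 0.5359.
Air mass m = 1/cos θ_z = 1/0.5359 = 1.866; τ^m = 0.77^1.866 = 0.6140.
Surface direct beam = 1365 × 0.5359 × 0.6140 = 449.14 W/m².

449 W/m²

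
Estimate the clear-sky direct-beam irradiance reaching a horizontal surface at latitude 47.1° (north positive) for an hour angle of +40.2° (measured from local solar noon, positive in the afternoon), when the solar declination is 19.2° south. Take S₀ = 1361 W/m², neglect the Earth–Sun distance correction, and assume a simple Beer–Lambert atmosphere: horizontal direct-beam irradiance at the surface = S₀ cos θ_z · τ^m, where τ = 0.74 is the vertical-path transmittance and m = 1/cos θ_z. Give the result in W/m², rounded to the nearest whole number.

cos θ_z = sin(47.1°) sin(-19.2°) + cos(47.1°) cos(-19.2°) cos(40.20°) = -0.2409 + 0.4910 = 0.2501.
Air mass m = 1/cos θ_z = 1/0.2501 = 3.998; τ^m = 0.74^3.998 = 0.3000.
Surface direct beam = 1361 × 0.2501 × 0.3000 = 102.12 W/m².

102 W/m²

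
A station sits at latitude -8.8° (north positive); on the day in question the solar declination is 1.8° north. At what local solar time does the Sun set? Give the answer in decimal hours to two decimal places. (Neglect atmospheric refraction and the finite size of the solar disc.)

17.98 h

The sunset hour angle satisfies cos H_s = −tan φ tan δ = 0.0049, giving H_s = 89.72°.
Sunset is at 12 + H_s/15 = 12 + 5.981 = 17.981 h local solar time.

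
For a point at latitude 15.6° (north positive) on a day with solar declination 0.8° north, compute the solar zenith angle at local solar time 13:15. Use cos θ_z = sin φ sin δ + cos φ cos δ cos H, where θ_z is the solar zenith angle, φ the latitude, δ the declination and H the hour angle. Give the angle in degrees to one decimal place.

23.7°

Hour angle H = 15° × (13.25 − 12) = 18.75°.
cos θ_z = sin φ sin δ + cos φ cos δ cos H = (0.2689)(0.0140) + (0.9632)(0.9999)(0.9469) = 0.9157.
θ_z = arccos(0.9157) = 23.69°.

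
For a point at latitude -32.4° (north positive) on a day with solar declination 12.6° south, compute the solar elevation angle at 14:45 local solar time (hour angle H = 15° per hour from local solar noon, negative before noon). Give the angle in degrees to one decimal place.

47.4°

Hour angle H = 15° × (14.75 − 12) = 41.25°.
cos θ_z = sin(-32.4°) sin(-12.6°) + cos(-32.4°) cos(-12.6°) cos(41.25°) = 0.1169 + 0.6195 = 0.7364.
θ_z = arccos(0.7364) = 42.57°, so the elevation is 90° − 42.57° = 47.43°.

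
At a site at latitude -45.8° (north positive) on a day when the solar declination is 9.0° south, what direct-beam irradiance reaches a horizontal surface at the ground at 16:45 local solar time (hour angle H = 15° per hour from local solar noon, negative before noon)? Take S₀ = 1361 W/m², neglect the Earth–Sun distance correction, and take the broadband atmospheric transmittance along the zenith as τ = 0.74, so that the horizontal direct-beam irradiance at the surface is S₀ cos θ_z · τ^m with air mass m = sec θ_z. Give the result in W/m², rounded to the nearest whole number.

184 W/m²

Hour angle H = 15° × (16.75 − 12) = 71.25°.
cos θ_z = sin φ sin δ + cos φ cos δ cos H = (-0.7169)(-0.1564) + (0.6972)(0.9877)(0.3214) = 0.3334.
Air mass m = 1/cos θ_z = 1/0.3334 = 2.999; τ^m = 0.74^2.999 = 0.4053.
Surface direct beam = 1361 × 0.3334 × 0.4053 = 183.91 W/m².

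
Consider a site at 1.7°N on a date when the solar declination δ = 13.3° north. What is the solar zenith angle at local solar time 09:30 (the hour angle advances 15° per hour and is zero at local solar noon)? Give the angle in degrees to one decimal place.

38.9°

Hour angle H = 15° × (9.5 − 12) = -37.50°.
cos θ_z = sin(1.7°) sin(13.3°) + cos(1.7°) cos(13.3°) cos(-37.50°) = 0.0068 + 0.7717 = 0.7785.
θ_z = arccos(0.7785) = 38.88°.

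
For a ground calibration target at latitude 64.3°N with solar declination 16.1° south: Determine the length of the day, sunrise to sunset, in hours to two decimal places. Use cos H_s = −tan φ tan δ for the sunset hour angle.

7.09 hours

−tan φ tan δ = −(2.0778)(-0.2886) = 0.5997; H_s = arccos(0.5997) = 53.15°.
Day length = 2 H_s / 15° h⁻¹ = 106.30° / 15 = 7.087 h.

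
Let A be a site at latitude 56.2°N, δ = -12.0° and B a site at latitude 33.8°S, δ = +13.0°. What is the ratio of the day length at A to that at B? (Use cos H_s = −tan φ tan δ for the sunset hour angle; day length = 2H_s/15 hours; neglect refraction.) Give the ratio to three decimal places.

0.881

A: H_s = arccos(−tan 56.2° · tan -12.0°) = 71.49°, so 2H_s/15 = 9.5320 h.
B: H_s = arccos(−tan -33.8° · tan 13.0°) = 81.11°, so 2H_s/15 = 10.8147 h.
Ratio A/B = 9.5320 / 10.8147 = 0.8814.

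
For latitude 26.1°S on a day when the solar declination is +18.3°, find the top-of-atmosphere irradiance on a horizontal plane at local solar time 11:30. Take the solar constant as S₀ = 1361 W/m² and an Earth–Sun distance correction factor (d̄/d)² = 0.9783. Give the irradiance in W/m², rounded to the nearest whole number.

942 W/m²

Hour angle H = 15° × (11.5 − 12) = -7.50°.
cos θ_z = sin(-26.1°) sin(18.3°) + cos(-26.1°) cos(18.3°) cos(-7.50°) = -0.1381 + 0.8453 = 0.7072.
Top-of-atmosphere irradiance = S₀ (d̄/d)² cos θ_z = 1361 × 0.9783 × 0.7072 = 941.61 W/m².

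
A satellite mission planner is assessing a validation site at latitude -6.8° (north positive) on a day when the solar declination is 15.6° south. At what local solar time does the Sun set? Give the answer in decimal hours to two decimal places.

The sunset hour angle satisfies cos H_s = −tan φ tan δ = -0.0333, giving H_s = 91.91°.
Sunset is at 12 + H_s/15 = 12 + 6.127 = 18.127 h local solar time.

18.13 h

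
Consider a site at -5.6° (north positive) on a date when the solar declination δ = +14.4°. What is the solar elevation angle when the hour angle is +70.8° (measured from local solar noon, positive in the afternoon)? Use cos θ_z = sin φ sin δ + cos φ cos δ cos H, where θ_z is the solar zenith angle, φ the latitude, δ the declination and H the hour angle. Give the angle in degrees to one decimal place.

17.0°

cos θ_z = sin(-5.6°) sin(14.4°) + cos(-5.6°) cos(14.4°) cos(70.80°) = -0.0243 + 0.3170 = 0.2927.
θ_z = arccos(0.2927) = 72.98°, so the elevation is 90° − 72.98° = 17.02°.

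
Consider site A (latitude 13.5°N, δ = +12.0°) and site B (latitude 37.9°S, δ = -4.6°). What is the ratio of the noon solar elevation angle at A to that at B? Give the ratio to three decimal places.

A: 90° − |13.5 − (12.0)| = 88.50°.
B: 90° − |-37.9 − (-4.6)| = 56.70°.
Ratio A/B = 88.5000 / 56.7000 = 1.5608.

1.561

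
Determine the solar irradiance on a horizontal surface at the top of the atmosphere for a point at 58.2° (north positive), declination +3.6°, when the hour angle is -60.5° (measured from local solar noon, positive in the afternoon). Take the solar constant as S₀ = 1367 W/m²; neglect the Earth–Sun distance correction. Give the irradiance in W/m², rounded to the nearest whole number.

427 W/m²

With φ = 58.2°, δ = 3.6°, H = -60.50°: sin φ sin δ = 0.0534, cos φ cos δ cos H = 0.2590, so cos θ_z = 0.3124.
Top-of-atmosphere irradiance = S₀ cos θ_z = 1367 × 0.3124 = 427.05 W/m².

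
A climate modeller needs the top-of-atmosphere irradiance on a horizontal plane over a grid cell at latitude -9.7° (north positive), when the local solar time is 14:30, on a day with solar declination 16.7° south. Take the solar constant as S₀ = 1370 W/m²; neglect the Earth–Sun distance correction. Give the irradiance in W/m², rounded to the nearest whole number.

Hour angle H = 15° × (14.5 − 12) = 37.50°.
With φ = -9.7°, δ = -16.7°, H = 37.50°: sin φ sin δ = 0.0484, cos φ cos δ cos H = 0.7490, so cos θ_z = 0.7974.
Top-of-atmosphere irradiance = S₀ cos θ_z = 1370 × 0.7974 = 1092.44 W/m².

1092 W/m²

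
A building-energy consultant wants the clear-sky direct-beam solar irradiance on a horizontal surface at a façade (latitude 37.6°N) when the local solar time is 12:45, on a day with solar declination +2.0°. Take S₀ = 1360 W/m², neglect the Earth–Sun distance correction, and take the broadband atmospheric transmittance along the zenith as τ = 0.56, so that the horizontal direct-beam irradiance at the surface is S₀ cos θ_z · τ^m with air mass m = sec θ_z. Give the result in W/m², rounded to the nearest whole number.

525 W/m²

Hour angle H = 15° × (12.75 − 12) = 11.25°.
cos θ_z = sin φ sin δ + cos φ cos δ cos H = (0.6101)(0.0349) + (0.7923)(0.9994)(0.9808) = 0.7979.
Air mass m = 1/cos θ_z = 1/0.7979 = 1.253; τ^m = 0.56^1.253 = 0.4836.
Surface direct beam = 1360 × 0.7979 × 0.4836 = 524.78 W/m².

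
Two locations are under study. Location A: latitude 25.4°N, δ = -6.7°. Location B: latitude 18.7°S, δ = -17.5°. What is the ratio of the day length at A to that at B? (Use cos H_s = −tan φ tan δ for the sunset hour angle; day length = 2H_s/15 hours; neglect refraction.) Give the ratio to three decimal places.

A: H_s = arccos(−tan 25.4° · tan -6.7°) = 86.80°, so 2H_s/15 = 11.5733 h.
B: H_s = arccos(−tan -18.7° · tan -17.5°) = 96.13°, so 2H_s/15 = 12.8173 h.
Ratio A/B = 11.5733 / 12.8173 = 0.9029.

0.903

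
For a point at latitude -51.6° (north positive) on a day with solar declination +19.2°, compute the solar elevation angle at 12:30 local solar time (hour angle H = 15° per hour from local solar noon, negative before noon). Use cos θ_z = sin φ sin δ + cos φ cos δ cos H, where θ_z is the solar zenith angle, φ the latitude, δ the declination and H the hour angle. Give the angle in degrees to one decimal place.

18.9°

Hour angle H = 15° × (12.5 − 12) = 7.50°.
With φ = -51.6°, δ = 19.2°, H = 7.50°: sin φ sin δ = -0.2577, cos φ cos δ cos H = 0.5816, so cos θ_z = 0.3239.
θ_z = arccos(0.3239) = 71.10°, so the elevation is 90° − 71.10° = 18.90°.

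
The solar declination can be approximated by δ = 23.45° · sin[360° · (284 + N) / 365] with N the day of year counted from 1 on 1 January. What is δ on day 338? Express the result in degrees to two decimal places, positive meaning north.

360 × (284 + 338) / 365 = 613.479°; sin(613.479°) = -0.9587.
δ = 23.45 × -0.9587 = -22.482° ≈ -22.48°.

-22.48°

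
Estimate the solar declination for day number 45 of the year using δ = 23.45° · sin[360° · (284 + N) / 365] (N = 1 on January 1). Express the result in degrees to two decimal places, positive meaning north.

360 × (284 + 45) / 365 = 324.493°; sin(324.493°) = -0.5808.
δ = 23.45 × -0.5808 = -13.620° ≈ -13.62°.

-13.62°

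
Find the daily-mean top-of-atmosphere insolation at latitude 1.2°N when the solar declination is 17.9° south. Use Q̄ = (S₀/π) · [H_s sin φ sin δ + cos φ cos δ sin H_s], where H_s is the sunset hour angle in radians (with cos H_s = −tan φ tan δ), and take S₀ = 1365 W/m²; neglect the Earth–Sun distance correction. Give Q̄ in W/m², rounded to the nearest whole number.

The sunset hour angle satisfies cos H_s = −tan φ tan δ = 0.0068, giving H_s = 89.61°. In radians, H_s = 1.5640.
H_s sin φ sin δ = 1.5640 × 0.0209 × -0.3074 = -0.0100.
cos φ cos δ sin H_s = 0.9998 × 0.9516 × 1.0000 = 0.9514.
Q̄ = (1365/π) × (-0.0100 + 0.9514) = 434.49 × 0.9414 = 409.03 W/m².

409 W/m²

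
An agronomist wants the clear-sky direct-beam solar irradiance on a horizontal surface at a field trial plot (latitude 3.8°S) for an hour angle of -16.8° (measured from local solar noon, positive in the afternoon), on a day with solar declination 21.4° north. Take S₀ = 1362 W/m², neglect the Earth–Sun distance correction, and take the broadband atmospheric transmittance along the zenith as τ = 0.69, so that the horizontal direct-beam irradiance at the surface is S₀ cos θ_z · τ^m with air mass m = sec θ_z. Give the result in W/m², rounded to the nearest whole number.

767 W/m²

With φ = -3.8°, δ = 21.4°, H = -16.80°: sin φ sin δ = -0.0242, cos φ cos δ cos H = 0.8894, so cos θ_z = 0.8652.
Air mass m = 1/cos θ_z = 1/0.8652 = 1.156; τ^m = 0.69^1.156 = 0.6512.
Surface direct beam = 1362 × 0.8652 × 0.6512 = 767.38 W/m².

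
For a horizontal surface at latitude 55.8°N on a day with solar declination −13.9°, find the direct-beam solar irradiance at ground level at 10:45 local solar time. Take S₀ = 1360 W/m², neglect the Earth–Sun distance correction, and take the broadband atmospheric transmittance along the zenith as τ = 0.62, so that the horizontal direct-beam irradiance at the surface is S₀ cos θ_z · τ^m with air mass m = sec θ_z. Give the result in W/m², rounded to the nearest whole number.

96 W/m²

Hour angle H = 15° × (10.75 − 12) = -18.75°.
With φ = 55.8°, δ = -13.9°, H = -18.75°: sin φ sin δ = -0.1987, cos φ cos δ cos H = 0.5167, so cos θ_z = 0.3180.
Air mass m = 1/cos θ_z = 1/0.3180 = 3.145; τ^m = 0.62^3.145 = 0.2224.
Surface direct beam = 1360 × 0.3180 × 0.2224 = 96.18 W/m².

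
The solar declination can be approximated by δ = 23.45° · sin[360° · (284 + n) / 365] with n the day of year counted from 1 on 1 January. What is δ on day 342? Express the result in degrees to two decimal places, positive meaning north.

-22.89°

360 × (284 + 342) / 365 = 617.425°; sin(617.425°) = -0.9760.
δ = 23.45 × -0.9760 = -22.887° ≈ -22.89°.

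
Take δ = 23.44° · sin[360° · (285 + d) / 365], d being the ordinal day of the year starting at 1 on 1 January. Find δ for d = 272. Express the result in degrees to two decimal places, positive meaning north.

-3.82°

360 × (285 + 272) / 365 = 549.370°; sin(549.370°) = -0.1628.
δ = 23.44 × -0.1628 = -3.816° ≈ -3.82°.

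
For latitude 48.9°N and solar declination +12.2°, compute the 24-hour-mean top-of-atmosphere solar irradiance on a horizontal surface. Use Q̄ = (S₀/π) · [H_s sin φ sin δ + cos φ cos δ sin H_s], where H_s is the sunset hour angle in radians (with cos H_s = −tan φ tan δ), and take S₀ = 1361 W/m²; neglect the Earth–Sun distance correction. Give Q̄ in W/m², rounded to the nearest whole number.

395 W/m²

−tan φ tan δ = −(1.1463)(0.2162) = -0.2478; H_s = arccos(-0.2478) = 104.35°. In radians, H_s = 1.8213.
H_s sin φ sin δ = 1.8213 × 0.7536 × 0.2113 = 0.2900.
cos φ cos δ sin H_s = 0.6574 × 0.9774 × 0.9688 = 0.6225.
Q̄ = (1361/π) × (0.2900 + 0.6225) = 433.22 × 0.9125 = 395.31 W/m².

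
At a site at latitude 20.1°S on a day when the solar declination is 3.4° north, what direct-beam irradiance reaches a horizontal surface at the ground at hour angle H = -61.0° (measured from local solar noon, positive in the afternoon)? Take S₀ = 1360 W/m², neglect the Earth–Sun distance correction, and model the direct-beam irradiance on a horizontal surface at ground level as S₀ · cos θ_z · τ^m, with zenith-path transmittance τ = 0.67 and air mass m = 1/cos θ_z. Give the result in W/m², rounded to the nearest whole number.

235 W/m²

cos θ_z = sin φ sin δ + cos φ cos δ cos H = (-0.3437)(0.0593) + (0.9391)(0.9982)(0.4848) = 0.4341.
Air mass m = 1/cos θ_z = 1/0.4341 = 2.304; τ^m = 0.67^2.304 = 0.3974.
Surface direct beam = 1360 × 0.4341 × 0.3974 = 234.62 W/m².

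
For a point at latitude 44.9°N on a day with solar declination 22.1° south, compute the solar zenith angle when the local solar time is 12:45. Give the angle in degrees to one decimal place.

Hour angle H = 15° × (12.75 − 12) = 11.25°.
With φ = 44.9°, δ = -22.1°, H = 11.25°: sin φ sin δ = -0.2656, cos φ cos δ cos H = 0.6437, so cos θ_z = 0.3781.
θ_z = arccos(0.3781) = 67.78°.

67.8°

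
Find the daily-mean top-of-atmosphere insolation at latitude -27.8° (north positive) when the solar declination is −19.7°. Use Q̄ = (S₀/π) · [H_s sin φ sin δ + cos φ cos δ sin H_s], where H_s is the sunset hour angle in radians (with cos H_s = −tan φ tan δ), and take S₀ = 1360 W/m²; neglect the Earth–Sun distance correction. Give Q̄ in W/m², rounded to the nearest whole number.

474 W/m²

cos H_s = −tan(-27.8°) · tan(-19.7°) = -0.1888, so H_s = arccos(-0.1888) = 100.88°. In radians, H_s = 1.7607.
H_s sin φ sin δ = 1.7607 × -0.4664 × -0.3371 = 0.2768.
cos φ cos δ sin H_s = 0.8846 × 0.9415 × 0.9820 = 0.8179.
Q̄ = (1360/π) × (0.2768 + 0.8179) = 432.90 × 1.0947 = 473.90 W/m².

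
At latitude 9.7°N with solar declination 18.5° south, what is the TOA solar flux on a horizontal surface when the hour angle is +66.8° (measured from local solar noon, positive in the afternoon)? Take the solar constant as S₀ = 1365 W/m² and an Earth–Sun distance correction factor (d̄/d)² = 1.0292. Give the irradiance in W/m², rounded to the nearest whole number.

442 W/m²

cos θ_z = sin φ sin δ + cos φ cos δ cos H = (0.1685)(-0.3173) + (0.9857)(0.9483)(0.3939) = 0.3147.
Top-of-atmosphere irradiance = S₀ (d̄/d)² cos θ_z = 1365 × 1.0292 × 0.3147 = 442.11 W/m².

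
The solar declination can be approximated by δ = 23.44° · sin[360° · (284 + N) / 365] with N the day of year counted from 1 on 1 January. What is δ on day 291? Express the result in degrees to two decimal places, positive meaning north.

-10.69°

360 × (284 + 291) / 365 = 567.123°; sin(567.123°) = -0.4559.
δ = 23.44 × -0.4559 = -10.686° ≈ -10.69°.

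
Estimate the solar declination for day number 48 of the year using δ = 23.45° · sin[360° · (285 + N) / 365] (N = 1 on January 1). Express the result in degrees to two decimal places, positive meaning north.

360 × (285 + 48) / 365 = 328.438°; sin(328.438°) = -0.5234.
δ = 23.45 × -0.5234 = -12.274° ≈ -12.27°.

-12.27°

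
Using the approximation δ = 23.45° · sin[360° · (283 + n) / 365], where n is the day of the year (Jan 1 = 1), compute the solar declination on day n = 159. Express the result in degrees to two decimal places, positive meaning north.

360 × (283 + 159) / 365 = 435.945°; sin(435.945°) = 0.9701.
δ = 23.45 × 0.9701 = 22.749° ≈ +22.75°.

+22.75°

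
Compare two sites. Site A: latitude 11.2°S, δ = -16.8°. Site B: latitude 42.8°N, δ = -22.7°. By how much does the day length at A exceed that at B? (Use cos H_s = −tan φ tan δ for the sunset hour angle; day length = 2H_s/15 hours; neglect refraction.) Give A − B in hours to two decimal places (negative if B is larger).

A: H_s = arccos(−tan -11.2° · tan -16.8°) = 93.43°, so 2H_s/15 = 12.4573 h.
B: H_s = arccos(−tan 42.8° · tan -22.7°) = 67.21°, so 2H_s/15 = 8.9613 h.
A − B = 12.4573 − 8.9613 = 3.4960 h.

+3.50 h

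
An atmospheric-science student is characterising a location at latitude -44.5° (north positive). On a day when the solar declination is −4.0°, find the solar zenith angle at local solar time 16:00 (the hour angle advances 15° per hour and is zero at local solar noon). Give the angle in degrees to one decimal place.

66.1°

Hour angle H = 15° × (16 − 12) = 60.00°.
cos θ_z = sin(-44.5°) sin(-4.0°) + cos(-44.5°) cos(-4.0°) cos(60.00°) = 0.0489 + 0.3558 = 0.4047.
θ_z = arccos(0.4047) = 66.13°.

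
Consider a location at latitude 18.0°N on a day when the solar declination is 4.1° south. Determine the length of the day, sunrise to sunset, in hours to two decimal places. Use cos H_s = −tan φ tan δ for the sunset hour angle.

11.82 hours

The sunset hour angle satisfies cos H_s = −tan φ tan δ = 0.0233, giving H_s = 88.66°.
Day length = 2 H_s / 15° h⁻¹ = 177.32° / 15 = 11.821 h.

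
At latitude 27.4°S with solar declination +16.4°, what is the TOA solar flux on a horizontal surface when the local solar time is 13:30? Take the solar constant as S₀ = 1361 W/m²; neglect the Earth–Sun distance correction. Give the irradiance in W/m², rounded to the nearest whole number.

894 W/m²

Hour angle H = 15° × (13.5 − 12) = 22.50°.
cos θ_z = sin(-27.4°) sin(16.4°) + cos(-27.4°) cos(16.4°) cos(22.50°) = -0.1299 + 0.7869 = 0.6570.
Top-of-atmosphere irradiance = S₀ cos θ_z = 1361 × 0.6570 = 894.18 W/m².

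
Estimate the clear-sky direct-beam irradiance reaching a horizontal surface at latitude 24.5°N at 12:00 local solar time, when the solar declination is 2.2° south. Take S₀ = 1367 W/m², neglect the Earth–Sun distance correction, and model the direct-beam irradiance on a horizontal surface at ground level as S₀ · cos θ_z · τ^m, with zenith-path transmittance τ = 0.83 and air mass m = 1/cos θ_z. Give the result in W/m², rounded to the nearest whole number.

991 W/m²

Hour angle H = 15° × (12 − 12) = 0.00°.
With φ = 24.5°, δ = -2.2°, H = 0.00°: sin φ sin δ = -0.0159, cos φ cos δ cos H = 0.9093, so cos θ_z = 0.8934.
Air mass m = 1/cos θ_z = 1/0.8934 = 1.119; τ^m = 0.83^1.119 = 0.8118.
Surface direct beam = 1367 × 0.8934 × 0.8118 = 991.43 W/m².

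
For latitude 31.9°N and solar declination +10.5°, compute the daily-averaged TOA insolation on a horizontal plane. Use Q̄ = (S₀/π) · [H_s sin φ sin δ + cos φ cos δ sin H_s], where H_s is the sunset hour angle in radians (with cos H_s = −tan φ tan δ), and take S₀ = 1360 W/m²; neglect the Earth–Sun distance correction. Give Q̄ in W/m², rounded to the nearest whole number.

429 W/m²

The sunset hour angle satisfies cos H_s = −tan φ tan δ = -0.1154, giving H_s = 96.63°. In radians, H_s = 1.6865.
H_s sin φ sin δ = 1.6865 × 0.5284 × 0.1822 = 0.1624.
cos φ cos δ sin H_s = 0.8490 × 0.9833 × 0.9933 = 0.8292.
Q̄ = (1360/π) × (0.1624 + 0.8292) = 432.90 × 0.9916 = 429.26 W/m².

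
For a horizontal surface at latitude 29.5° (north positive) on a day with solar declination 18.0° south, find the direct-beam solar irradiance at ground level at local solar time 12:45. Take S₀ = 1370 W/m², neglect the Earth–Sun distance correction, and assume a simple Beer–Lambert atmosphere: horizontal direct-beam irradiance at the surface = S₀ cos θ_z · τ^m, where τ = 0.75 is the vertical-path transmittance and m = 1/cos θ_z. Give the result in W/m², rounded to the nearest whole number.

584 W/m²

Hour angle H = 15° × (12.75 − 12) = 11.25°.
cos θ_z = sin φ sin δ + cos φ cos δ cos H = (0.4924)(-0.3090) + (0.8704)(0.9511)(0.9808) = 0.6598.
Air mass m = 1/cos θ_z = 1/0.6598 = 1.516; τ^m = 0.75^1.516 = 0.6465.
Surface direct beam = 1370 × 0.6598 × 0.6465 = 584.39 W/m².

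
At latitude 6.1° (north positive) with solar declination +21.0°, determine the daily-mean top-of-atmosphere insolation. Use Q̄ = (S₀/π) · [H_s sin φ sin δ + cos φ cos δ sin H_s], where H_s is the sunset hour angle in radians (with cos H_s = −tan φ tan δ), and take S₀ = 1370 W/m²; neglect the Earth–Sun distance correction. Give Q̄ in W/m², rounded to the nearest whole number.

431 W/m²

The sunset hour angle satisfies cos H_s = −tan φ tan δ = -0.0410, giving H_s = 92.35°. In radians, H_s = 1.6118.
H_s sin φ sin δ = 1.6118 × 0.1063 × 0.3584 = 0.0614.
cos φ cos δ sin H_s = 0.9943 × 0.9336 × 0.9992 = 0.9275.
Q̄ = (1370/π) × (0.0614 + 0.9275) = 436.08 × 0.9889 = 431.24 W/m².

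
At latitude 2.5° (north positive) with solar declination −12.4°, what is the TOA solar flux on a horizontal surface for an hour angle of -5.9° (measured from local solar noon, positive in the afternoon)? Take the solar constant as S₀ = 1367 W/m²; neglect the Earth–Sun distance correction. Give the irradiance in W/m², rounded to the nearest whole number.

1314 W/m²

cos θ_z = sin(2.5°) sin(-12.4°) + cos(2.5°) cos(-12.4°) cos(-5.90°) = -0.0094 + 0.9706 = 0.9612.
Top-of-atmosphere irradiance = S₀ cos θ_z = 1367 × 0.9612 = 1313.96 W/m².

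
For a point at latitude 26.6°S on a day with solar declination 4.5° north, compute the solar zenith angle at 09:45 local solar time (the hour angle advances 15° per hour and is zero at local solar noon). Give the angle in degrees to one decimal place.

Hour angle H = 15° × (9.75 − 12) = -33.75°.
With φ = -26.6°, δ = 4.5°, H = -33.75°: sin φ sin δ = -0.0351, cos φ cos δ cos H = 0.7412, so cos θ_z = 0.7061.
θ_z = arccos(0.7061) = 45.08°.

45.1°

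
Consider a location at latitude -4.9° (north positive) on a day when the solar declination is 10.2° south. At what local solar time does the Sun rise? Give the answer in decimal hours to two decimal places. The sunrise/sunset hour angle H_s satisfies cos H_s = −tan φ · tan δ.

The sunset hour angle satisfies cos H_s = −tan φ tan δ = -0.0154, giving H_s = 90.88°.
Sunrise is at 12 − H_s/15 = 12 − 6.059 = 5.941 h local solar time.

5.94 h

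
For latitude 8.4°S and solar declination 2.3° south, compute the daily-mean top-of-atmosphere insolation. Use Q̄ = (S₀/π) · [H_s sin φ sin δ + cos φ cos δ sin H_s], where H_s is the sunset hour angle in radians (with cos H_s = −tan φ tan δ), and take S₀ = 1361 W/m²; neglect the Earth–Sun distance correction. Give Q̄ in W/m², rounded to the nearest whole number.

432 W/m²

−tan φ tan δ = −(-0.1477)(-0.0402) = -0.0059; H_s = arccos(-0.0059) = 90.34°. In radians, H_s = 1.5767.
H_s sin φ sin δ = 1.5767 × -0.1461 × -0.0401 = 0.0092.
cos φ cos δ sin H_s = 0.9893 × 0.9992 × 1.0000 = 0.9885.
Q̄ = (1361/π) × (0.0092 + 0.9885) = 433.22 × 0.9977 = 432.22 W/m².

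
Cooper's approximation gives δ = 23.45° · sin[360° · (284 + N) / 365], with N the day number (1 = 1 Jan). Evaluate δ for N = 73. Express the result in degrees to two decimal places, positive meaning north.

360 × (284 + 73) / 365 = 352.110°; sin(352.110°) = -0.1373.
δ = 23.45 × -0.1373 = -3.220° ≈ -3.22°.

-3.22°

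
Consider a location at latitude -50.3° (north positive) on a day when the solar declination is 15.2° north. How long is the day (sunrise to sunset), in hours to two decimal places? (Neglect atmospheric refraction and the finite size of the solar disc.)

cos H_s = −tan(-50.3°) · tan(15.2°) = 0.3273, so H_s = arccos(0.3273) = 70.90°.
Day length = 2 H_s / 15° h⁻¹ = 141.80° / 15 = 9.453 h.

9.45 hours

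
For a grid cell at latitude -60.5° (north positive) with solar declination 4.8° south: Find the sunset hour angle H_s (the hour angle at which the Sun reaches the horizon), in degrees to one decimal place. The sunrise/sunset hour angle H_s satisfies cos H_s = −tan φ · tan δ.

98.5°

cos H_s = −tan(-60.5°) · tan(-4.8°) = -0.1484, so H_s = arccos(-0.1484) = 98.53°.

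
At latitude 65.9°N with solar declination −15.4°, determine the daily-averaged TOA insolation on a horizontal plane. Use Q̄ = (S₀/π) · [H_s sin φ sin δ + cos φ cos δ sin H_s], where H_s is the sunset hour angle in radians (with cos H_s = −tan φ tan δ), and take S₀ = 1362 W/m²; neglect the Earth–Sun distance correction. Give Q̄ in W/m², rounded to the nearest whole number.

The sunset hour angle satisfies cos H_s = −tan φ tan δ = 0.6158, giving H_s = 51.99°. In radians, H_s = 0.9074.
H_s sin φ sin δ = 0.9074 × 0.9128 × -0.2656 = -0.2200.
cos φ cos δ sin H_s = 0.4083 × 0.9641 × 0.7879 = 0.3102.
Q̄ = (1362/π) × (-0.2200 + 0.3102) = 433.54 × 0.0902 = 39.11 W/m².

39 W/m²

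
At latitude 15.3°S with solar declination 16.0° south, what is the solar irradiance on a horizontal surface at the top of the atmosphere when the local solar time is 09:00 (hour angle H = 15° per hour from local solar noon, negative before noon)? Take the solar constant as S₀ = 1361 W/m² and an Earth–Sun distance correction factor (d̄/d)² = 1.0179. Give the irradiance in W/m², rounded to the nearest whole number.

1009 W/m²

Hour angle H = 15° × (9 − 12) = -45.00°.
With φ = -15.3°, δ = -16.0°, H = -45.00°: sin φ sin δ = 0.0727, cos φ cos δ cos H = 0.6556, so cos θ_z = 0.7283.
Top-of-atmosphere irradiance = S₀ (d̄/d)² cos θ_z = 1361 × 1.0179 × 0.7283 = 1008.96 W/m².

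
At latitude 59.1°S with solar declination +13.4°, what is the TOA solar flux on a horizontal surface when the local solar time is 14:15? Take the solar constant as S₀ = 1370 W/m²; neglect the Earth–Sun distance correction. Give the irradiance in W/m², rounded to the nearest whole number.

Hour angle H = 15° × (14.25 − 12) = 33.75°.
cos θ_z = sin(-59.1°) sin(13.4°) + cos(-59.1°) cos(13.4°) cos(33.75°) = -0.1989 + 0.4154 = 0.2165.
Top-of-atmosphere irradiance = S₀ cos θ_z = 1370 × 0.2165 = 296.61 W/m².

297 W/m²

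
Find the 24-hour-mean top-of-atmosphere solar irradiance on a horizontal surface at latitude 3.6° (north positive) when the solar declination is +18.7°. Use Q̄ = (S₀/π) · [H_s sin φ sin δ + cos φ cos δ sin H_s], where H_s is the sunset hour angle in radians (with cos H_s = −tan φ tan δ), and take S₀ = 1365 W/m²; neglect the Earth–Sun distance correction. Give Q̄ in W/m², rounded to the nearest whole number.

425 W/m²

The sunset hour angle satisfies cos H_s = −tan φ tan δ = -0.0213, giving H_s = 91.22°. In radians, H_s = 1.5921.
H_s sin φ sin δ = 1.5921 × 0.0628 × 0.3206 = 0.0321.
cos φ cos δ sin H_s = 0.9980 × 0.9472 × 0.9998 = 0.9451.
Q̄ = (1365/π) × (0.0321 + 0.9451) = 434.49 × 0.9772 = 424.58 W/m².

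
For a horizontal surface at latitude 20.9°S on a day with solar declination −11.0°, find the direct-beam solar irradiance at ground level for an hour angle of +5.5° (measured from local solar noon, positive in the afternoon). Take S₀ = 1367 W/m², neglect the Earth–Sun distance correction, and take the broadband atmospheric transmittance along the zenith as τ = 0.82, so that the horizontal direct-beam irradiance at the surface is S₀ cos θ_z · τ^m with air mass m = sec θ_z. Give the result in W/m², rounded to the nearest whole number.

With φ = -20.9°, δ = -11.0°, H = 5.50°: sin φ sin δ = 0.0681, cos φ cos δ cos H = 0.9128, so cos θ_z = 0.9809.
Air mass m = 1/cos θ_z = 1/0.9809 = 1.019; τ^m = 0.82^1.019 = 0.8169.
Surface direct beam = 1367 × 0.9809 × 0.8169 = 1095.37 W/m².

1095 W/m²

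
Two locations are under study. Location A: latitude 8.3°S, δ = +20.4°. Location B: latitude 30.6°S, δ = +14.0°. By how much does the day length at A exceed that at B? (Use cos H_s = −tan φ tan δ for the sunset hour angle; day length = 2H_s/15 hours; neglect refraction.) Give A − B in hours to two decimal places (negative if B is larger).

A: H_s = arccos(−tan -8.3° · tan 20.4°) = 86.89°, so 2H_s/15 = 11.5853 h.
B: H_s = arccos(−tan -30.6° · tan 14.0°) = 81.52°, so 2H_s/15 = 10.8693 h.
A − B = 11.5853 − 10.8693 = 0.7160 h.

+0.72 h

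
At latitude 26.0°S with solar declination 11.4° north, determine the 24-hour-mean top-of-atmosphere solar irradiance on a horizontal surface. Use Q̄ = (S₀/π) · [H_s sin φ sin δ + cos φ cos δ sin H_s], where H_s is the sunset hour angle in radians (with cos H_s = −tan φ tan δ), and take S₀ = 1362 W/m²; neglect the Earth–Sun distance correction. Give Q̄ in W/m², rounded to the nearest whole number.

325 W/m²

cos H_s = −tan(-26.0°) · tan(11.4°) = 0.0983, so H_s = arccos(0.0983) = 84.36°. In radians, H_s = 1.4724.
H_s sin φ sin δ = 1.4724 × -0.4384 × 0.1977 = -0.1276.
cos φ cos δ sin H_s = 0.8988 × 0.9803 × 0.9952 = 0.8769.
Q̄ = (1362/π) × (-0.1276 + 0.8769) = 433.54 × 0.7493 = 324.85 W/m².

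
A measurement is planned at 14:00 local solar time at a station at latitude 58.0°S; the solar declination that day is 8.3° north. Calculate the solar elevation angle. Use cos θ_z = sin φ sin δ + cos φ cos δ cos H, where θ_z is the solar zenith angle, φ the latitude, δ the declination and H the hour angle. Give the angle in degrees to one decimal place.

Hour angle H = 15° × (14 − 12) = 30.00°.
cos θ_z = sin(-58.0°) sin(8.3°) + cos(-58.0°) cos(8.3°) cos(30.00°) = -0.1224 + 0.4541 = 0.3317.
θ_z = arccos(0.3317) = 70.63°, so the elevation is 90° − 70.63° = 19.37°.

19.4°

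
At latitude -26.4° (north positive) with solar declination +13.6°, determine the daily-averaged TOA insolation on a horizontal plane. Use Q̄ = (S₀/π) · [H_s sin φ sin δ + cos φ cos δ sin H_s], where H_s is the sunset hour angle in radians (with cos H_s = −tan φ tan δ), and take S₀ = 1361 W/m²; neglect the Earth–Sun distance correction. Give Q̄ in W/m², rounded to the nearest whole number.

The sunset hour angle satisfies cos H_s = −tan φ tan δ = 0.1201, giving H_s = 83.10°. In radians, H_s = 1.4504.
H_s sin φ sin δ = 1.4504 × -0.4446 × 0.2351 = -0.1516.
cos φ cos δ sin H_s = 0.8957 × 0.9720 × 0.9928 = 0.8644.
Q̄ = (1361/π) × (-0.1516 + 0.8644) = 433.22 × 0.7128 = 308.80 W/m².

309 W/m²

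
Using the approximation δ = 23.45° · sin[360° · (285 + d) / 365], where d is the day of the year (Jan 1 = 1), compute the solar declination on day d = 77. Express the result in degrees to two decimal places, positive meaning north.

360 × (285 + 77) / 365 = 357.041°; sin(357.041°) = -0.0516.
δ = 23.45 × -0.0516 = -1.210° ≈ -1.21°.

-1.21°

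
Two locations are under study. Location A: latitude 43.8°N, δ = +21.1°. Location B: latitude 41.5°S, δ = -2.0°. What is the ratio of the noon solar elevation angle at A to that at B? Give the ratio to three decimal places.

1.333

A: 90° − |43.8 − (21.1)| = 67.30°.
B: 90° − |-41.5 − (-2.0)| = 50.50°.
Ratio A/B = 67.3000 / 50.5000 = 1.3327.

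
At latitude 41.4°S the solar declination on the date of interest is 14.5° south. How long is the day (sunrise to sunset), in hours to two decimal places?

−tan φ tan δ = −(-0.8816)(-0.2586) = -0.2280; H_s = arccos(-0.2280) = 103.18°.
Day length = 2 H_s / 15° h⁻¹ = 206.36° / 15 = 13.757 h.

13.76 hours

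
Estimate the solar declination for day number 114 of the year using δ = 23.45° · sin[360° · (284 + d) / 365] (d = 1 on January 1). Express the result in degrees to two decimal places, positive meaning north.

360 × (284 + 114) / 365 = 392.548°; sin(392.548°) = 0.5380.
δ = 23.45 × 0.5380 = 12.616° ≈ +12.62°.

+12.62°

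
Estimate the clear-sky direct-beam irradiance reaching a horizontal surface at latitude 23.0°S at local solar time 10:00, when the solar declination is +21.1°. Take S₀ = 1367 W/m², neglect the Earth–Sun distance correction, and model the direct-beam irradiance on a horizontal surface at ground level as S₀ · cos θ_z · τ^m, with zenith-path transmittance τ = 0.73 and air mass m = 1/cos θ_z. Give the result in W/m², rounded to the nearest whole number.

489 W/m²

Hour angle H = 15° × (10 − 12) = -30.00°.
cos θ_z = sin(-23.0°) sin(21.1°) + cos(-23.0°) cos(21.1°) cos(-30.00°) = -0.1407 + 0.7437 = 0.6030.
Air mass m = 1/cos θ_z = 1/0.6030 = 1.658; τ^m = 0.73^1.658 = 0.5935.
Surface direct beam = 1367 × 0.6030 × 0.5935 = 489.22 W/m².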